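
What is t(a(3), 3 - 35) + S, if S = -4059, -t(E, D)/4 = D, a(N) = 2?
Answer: -3931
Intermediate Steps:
t(E, D) = -4*D
t(a(3), 3 - 35) + S = -4*(3 - 35) - 4059 = -4*(-32) - 4059 = 128 - 4059 = -3931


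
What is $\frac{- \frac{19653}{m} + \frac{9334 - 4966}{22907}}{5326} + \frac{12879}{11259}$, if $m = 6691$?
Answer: $\frac{129736357164021}{113468472391418} \approx 1.1434$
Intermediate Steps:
$\frac{- \frac{19653}{m} + \frac{9334 - 4966}{22907}}{5326} + \frac{12879}{11259} = \frac{- \frac{19653}{6691} + \frac{9334 - 4966}{22907}}{5326} + \frac{12879}{11259} = \left(\left(-19653\right) \frac{1}{6691} + 4368 \cdot \frac{1}{22907}\right) \frac{1}{5326} + 12879 \cdot \frac{1}{11259} = \left(- \frac{19653}{6691} + \frac{4368}{22907}\right) \frac{1}{5326} + \frac{159}{139} = \left(- \frac{420964983}{153270737}\right) \frac{1}{5326} + \frac{159}{139} = - \frac{420964983}{816319945262} + \frac{159}{139} = \frac{129736357164021}{113468472391418}$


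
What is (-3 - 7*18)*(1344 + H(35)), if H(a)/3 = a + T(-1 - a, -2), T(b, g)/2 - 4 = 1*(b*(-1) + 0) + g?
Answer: -216333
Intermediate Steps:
T(b, g) = 8 - 2*b + 2*g (T(b, g) = 8 + 2*(1*(b*(-1) + 0) + g) = 8 + 2*(1*(-b + 0) + g) = 8 + 2*(1*(-b) + g) = 8 + 2*(-b + g) = 8 + 2*(g - b) = 8 + (-2*b + 2*g) = 8 - 2*b + 2*g)
H(a) = 18 + 9*a (H(a) = 3*(a + (8 - 2*(-1 - a) + 2*(-2))) = 3*(a + (8 + (2 + 2*a) - 4)) = 3*(a + (6 + 2*a)) = 3*(6 + 3*a) = 18 + 9*a)
(-3 - 7*18)*(1344 + H(35)) = (-3 - 7*18)*(1344 + (18 + 9*35)) = (-3 - 126)*(1344 + (18 + 315)) = -129*(1344 + 333) = -129*1677 = -216333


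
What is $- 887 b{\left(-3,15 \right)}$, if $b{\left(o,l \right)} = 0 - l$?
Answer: $13305$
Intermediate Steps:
$b{\left(o,l \right)} = - l$
$- 887 b{\left(-3,15 \right)} = - 887 \left(\left(-1\right) 15\right) = \left(-887\right) \left(-15\right) = 13305$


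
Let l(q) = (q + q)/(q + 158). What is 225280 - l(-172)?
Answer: 1576788/7 ≈ 2.2526e+5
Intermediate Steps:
l(q) = 2*q/(158 + q) (l(q) = (2*q)/(158 + q) = 2*q/(158 + q))
225280 - l(-172) = 225280 - 2*(-172)/(158 - 172) = 225280 - 2*(-172)/(-14) = 225280 - 2*(-172)*(-1)/14 = 225280 - 1*172/7 = 225280 - 172/7 = 1576788/7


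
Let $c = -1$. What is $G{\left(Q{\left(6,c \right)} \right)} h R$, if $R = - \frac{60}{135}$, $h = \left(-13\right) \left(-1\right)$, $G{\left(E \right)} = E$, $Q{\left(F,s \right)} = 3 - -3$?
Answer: $- \frac{104}{3} \approx -34.667$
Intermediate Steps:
$Q{\left(F,s \right)} = 6$ ($Q{\left(F,s \right)} = 3 + 3 = 6$)
$h = 13$
$R = - \frac{4}{9}$ ($R = - \frac{60}{135} = \left(-1\right) \frac{4}{9} = - \frac{4}{9} \approx -0.44444$)
$G{\left(Q{\left(6,c \right)} \right)} h R = 6 \cdot 13 \left(- \frac{4}{9}\right) = 78 \left(- \frac{4}{9}\right) = - \frac{104}{3}$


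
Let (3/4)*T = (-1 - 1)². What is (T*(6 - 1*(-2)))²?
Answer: 16384/9 ≈ 1820.4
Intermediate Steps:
T = 16/3 (T = 4*(-1 - 1)²/3 = (4/3)*(-2)² = (4/3)*4 = 16/3 ≈ 5.3333)
(T*(6 - 1*(-2)))² = (16*(6 - 1*(-2))/3)² = (16*(6 + 2)/3)² = ((16/3)*8)² = (128/3)² = 16384/9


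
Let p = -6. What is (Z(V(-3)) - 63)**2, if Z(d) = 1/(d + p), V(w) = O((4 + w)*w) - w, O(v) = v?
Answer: 143641/36 ≈ 3990.0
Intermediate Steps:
V(w) = -w + w*(4 + w) (V(w) = (4 + w)*w - w = w*(4 + w) - w = -w + w*(4 + w))
Z(d) = 1/(-6 + d) (Z(d) = 1/(d - 6) = 1/(-6 + d))
(Z(V(-3)) - 63)**2 = (1/(-6 - 3*(3 - 3)) - 63)**2 = (1/(-6 - 3*0) - 63)**2 = (1/(-6 + 0) - 63)**2 = (1/(-6) - 63)**2 = (-1/6 - 63)**2 = (-379/6)**2 = 143641/36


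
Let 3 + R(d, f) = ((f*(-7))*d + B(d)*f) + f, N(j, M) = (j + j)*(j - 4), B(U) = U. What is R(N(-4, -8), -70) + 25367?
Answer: 52174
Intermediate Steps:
N(j, M) = 2*j*(-4 + j) (N(j, M) = (2*j)*(-4 + j) = 2*j*(-4 + j))
R(d, f) = -3 + f - 6*d*f (R(d, f) = -3 + (((f*(-7))*d + d*f) + f) = -3 + (((-7*f)*d + d*f) + f) = -3 + ((-7*d*f + d*f) + f) = -3 + (-6*d*f + f) = -3 + (f - 6*d*f) = -3 + f - 6*d*f)
R(N(-4, -8), -70) + 25367 = (-3 - 70 - 6*2*(-4)*(-4 - 4)*(-70)) + 25367 = (-3 - 70 - 6*2*(-4)*(-8)*(-70)) + 25367 = (-3 - 70 - 6*64*(-70)) + 25367 = (-3 - 70 + 26880) + 25367 = 26807 + 25367 = 52174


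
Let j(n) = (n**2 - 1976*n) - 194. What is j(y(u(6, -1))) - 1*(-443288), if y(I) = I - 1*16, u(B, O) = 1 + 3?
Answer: 466950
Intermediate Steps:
u(B, O) = 4
y(I) = -16 + I (y(I) = I - 16 = -16 + I)
j(n) = -194 + n**2 - 1976*n
j(y(u(6, -1))) - 1*(-443288) = (-194 + (-16 + 4)**2 - 1976*(-16 + 4)) - 1*(-443288) = (-194 + (-12)**2 - 1976*(-12)) + 443288 = (-194 + 144 + 23712) + 443288 = 23662 + 443288 = 466950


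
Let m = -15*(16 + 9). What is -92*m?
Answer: 34500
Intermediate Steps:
m = -375 (m = -15*25 = -375)
-92*m = -92*(-375) = 34500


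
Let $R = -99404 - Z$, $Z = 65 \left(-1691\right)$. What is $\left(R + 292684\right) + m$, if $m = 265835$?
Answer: $569030$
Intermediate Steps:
$Z = -109915$
$R = 10511$ ($R = -99404 - -109915 = -99404 + 109915 = 10511$)
$\left(R + 292684\right) + m = \left(10511 + 292684\right) + 265835 = 303195 + 265835 = 569030$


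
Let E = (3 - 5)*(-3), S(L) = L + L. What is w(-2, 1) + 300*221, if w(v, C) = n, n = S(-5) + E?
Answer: 66296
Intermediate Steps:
S(L) = 2*L
E = 6 (E = -2*(-3) = 6)
n = -4 (n = 2*(-5) + 6 = -10 + 6 = -4)
w(v, C) = -4
w(-2, 1) + 300*221 = -4 + 300*221 = -4 + 66300 = 66296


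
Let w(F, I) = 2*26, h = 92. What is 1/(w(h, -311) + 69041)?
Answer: 1/69093 ≈ 1.4473e-5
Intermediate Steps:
w(F, I) = 52
1/(w(h, -311) + 69041) = 1/(52 + 69041) = 1/69093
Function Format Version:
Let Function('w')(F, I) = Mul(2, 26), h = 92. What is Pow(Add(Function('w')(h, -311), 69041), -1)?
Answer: Rational(1, 69093) ≈ 1.4473e-5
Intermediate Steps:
Function('w')(F, I) = 52
Pow(Add(Function('w')(h, -311), 69041), -1) = Pow(Add(52, 69041), -1) = Pow(69093, -1) = Rational(1, 69093)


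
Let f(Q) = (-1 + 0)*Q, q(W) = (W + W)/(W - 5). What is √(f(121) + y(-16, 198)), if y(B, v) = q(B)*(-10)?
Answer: I*√60081/21 ≈ 11.672*I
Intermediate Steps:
q(W) = 2*W/(-5 + W) (q(W) = (2*W)/(-5 + W) = 2*W/(-5 + W))
f(Q) = -Q
y(B, v) = -20*B/(-5 + B) (y(B, v) = (2*B/(-5 + B))*(-10) = -20*B/(-5 + B))
√(f(121) + y(-16, 198)) = √(-1*121 - 20*(-16)/(-5 - 16)) = √(-121 - 20*(-16)/(-21)) = √(-121 - 20*(-16)*(-1/21)) = √(-121 - 320/21) = √(-2861/21) = I*√60081/21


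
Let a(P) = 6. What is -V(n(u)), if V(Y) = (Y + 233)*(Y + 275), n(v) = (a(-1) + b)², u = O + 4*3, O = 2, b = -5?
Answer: -64584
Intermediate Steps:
u = 14 (u = 2 + 4*3 = 2 + 12 = 14)
n(v) = 1 (n(v) = (6 - 5)² = 1² = 1)
V(Y) = (233 + Y)*(275 + Y)
-V(n(u)) = -(64075 + 1² + 508*1) = -(64075 + 1 + 508) = -1*64584 = -64584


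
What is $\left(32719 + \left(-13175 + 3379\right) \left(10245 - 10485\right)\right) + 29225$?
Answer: $2412984$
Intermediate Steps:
$\left(32719 + \left(-13175 + 3379\right) \left(10245 - 10485\right)\right) + 29225 = \left(32719 - -2351040\right) + 29225 = \left(32719 + 2351040\right) + 29225 = 2383759 + 29225 = 2412984$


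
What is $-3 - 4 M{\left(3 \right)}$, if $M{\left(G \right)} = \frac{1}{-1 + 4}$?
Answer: $- \frac{13}{3} \approx -4.3333$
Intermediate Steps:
$M{\left(G \right)} = \frac{1}{3}$
$-3 - 4 M{\left(3 \right)} = -3 - \frac{4}{3} = - \frac{13}{3}$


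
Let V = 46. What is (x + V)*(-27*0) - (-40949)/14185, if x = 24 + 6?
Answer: 40949/14185 ≈ 2.8868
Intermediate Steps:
x = 30
(x + V)*(-27*0) - (-40949)/14185 = (30 + 46)*(-27*0) - (-40949)/14185 = 76*0 - (-40949)/14185 = 0 - 1*(-40949/14185) = 0 + 40949/14185 = 40949/14185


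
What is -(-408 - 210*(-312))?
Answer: -65112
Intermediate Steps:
-(-408 - 210*(-312)) = -(-408 + 65520) = -1*65112 = -65112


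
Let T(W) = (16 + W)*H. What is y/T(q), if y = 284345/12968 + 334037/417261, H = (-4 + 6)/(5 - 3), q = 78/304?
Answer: 2336579546359/1671335180151 ≈ 1.3980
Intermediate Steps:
q = 39/152 (q = 78*(1/304) = 39/152 ≈ 0.25658)
H = 1 (H = 2/2 = 2*(½) = 1)
y = 122977870861/5411040648 (y = 284345*(1/12968) + 334037*(1/417261) = 284345/12968 + 334037/417261 = 122977870861/5411040648 ≈ 22.727)
T(W) = 16 + W (T(W) = (16 + W)*1 = 16 + W)
y/T(q) = 122977870861/(5411040648*(16 + 39/152)) = 122977870861/(5411040648*(2471/152)) = (122977870861/5411040648)*(152/2471) = 2336579546359/1671335180151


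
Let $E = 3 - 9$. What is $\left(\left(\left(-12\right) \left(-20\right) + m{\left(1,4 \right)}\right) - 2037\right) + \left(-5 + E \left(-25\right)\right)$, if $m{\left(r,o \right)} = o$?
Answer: $-1648$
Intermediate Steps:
$E = -6$
$\left(\left(\left(-12\right) \left(-20\right) + m{\left(1,4 \right)}\right) - 2037\right) + \left(-5 + E \left(-25\right)\right) = \left(\left(\left(-12\right) \left(-20\right) + 4\right) - 2037\right) - -145 = \left(\left(240 + 4\right) - 2037\right) + \left(-5 + 150\right) = \left(244 - 2037\right) + 145 = -1793 + 145 = -1648$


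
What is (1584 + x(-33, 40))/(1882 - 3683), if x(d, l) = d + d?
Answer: -1518/1801 ≈ -0.84286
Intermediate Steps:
x(d, l) = 2*d
(1584 + x(-33, 40))/(1882 - 3683) = (1584 + 2*(-33))/(1882 - 3683) = (1584 - 66)/(-1801) = 1518*(-1/1801) = -1518/1801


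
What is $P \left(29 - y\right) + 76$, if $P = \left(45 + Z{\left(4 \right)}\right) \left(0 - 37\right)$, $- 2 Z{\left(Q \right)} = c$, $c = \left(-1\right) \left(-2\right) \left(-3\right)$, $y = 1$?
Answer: $-49652$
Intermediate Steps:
$c = -6$ ($c = 2 \left(-3\right) = -6$)
$Z{\left(Q \right)} = 3$ ($Z{\left(Q \right)} = \left(- \frac{1}{2}\right) \left(-6\right) = 3$)
$P = -1776$ ($P = \left(45 + 3\right) \left(0 - 37\right) = 48 \left(-37\right) = -1776$)
$P \left(29 - y\right) + 76 = - 1776 \left(29 - 1\right) + 76 = \left(-1776\right) 28 + 76 = -49728 + 76 = -49652$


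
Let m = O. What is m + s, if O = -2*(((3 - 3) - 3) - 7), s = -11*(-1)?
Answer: 31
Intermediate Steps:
s = 11
O = 20 (O = -2*((0 - 3) - 7) = -2*(-3 - 7) = -2*(-10) = 20)
m = 20
m + s = 20 + 11 = 31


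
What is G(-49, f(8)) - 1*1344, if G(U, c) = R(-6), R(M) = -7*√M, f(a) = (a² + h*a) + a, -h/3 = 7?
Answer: -1344 - 7*I*√6 ≈ -1344.0 - 17.146*I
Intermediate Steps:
h = -21 (h = -3*7 = -21)
f(a) = a² - 20*a (f(a) = (a² - 21*a) + a = a² - 20*a)
G(U, c) = -7*I*√6
G(-49, f(8)) - 1*1344 = -7*I*√6 - 1*1344 = -7*I*√6 - 1344 = -1344 - 7*I*√6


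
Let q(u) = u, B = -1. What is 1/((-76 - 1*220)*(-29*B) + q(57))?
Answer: -1/8527 ≈ -0.00011727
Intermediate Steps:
1/((-76 - 1*220)*(-29*B) + q(57)) = 1/((-76 - 1*220)*(-29*(-1)) + 57) = 1/((-76 - 220)*29 + 57) = 1/(-296*29 + 57) = 1/(-8584 + 57) = 1/(-8527) = -1/8527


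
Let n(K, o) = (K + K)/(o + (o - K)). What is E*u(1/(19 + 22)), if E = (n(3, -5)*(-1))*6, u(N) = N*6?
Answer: 216/533 ≈ 0.40525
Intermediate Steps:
u(N) = 6*N
n(K, o) = 2*K/(-K + 2*o) (n(K, o) = (2*K)/(-K + 2*o) = 2*K/(-K + 2*o))
E = 36/13 (E = ((2*3/(-1*3 + 2*(-5)))*(-1))*6 = ((2*3/(-3 - 10))*(-1))*6 = ((2*3/(-13))*(-1))*6 = ((2*3*(-1/13))*(-1))*6 = -6/13*(-1)*6 = (6/13)*6 = 36/13 ≈ 2.7692)
E*u(1/(19 + 22)) = 36*(6/(19 + 22))/13 = 36*(6/41)/13 = 36*(6*(1/41))/13 = (36/13)*(6/41) = 216/533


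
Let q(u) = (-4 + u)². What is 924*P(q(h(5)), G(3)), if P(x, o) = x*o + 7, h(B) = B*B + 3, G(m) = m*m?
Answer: 4796484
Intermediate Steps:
G(m) = m²
h(B) = 3 + B² (h(B) = B² + 3 = 3 + B²)
P(x, o) = 7 + o*x (P(x, o) = o*x + 7 = 7 + o*x)
924*P(q(h(5)), G(3)) = 924*(7 + 3²*(-4 + (3 + 5²))²) = 924*(7 + 9*(-4 + (3 + 25))²) = 924*(7 + 9*(-4 + 28)²) = 924*(7 + 9*24²) = 924*(7 + 9*576) = 924*(7 + 5184) = 924*5191 = 4796484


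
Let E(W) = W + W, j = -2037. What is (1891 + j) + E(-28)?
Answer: -202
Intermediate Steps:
E(W) = 2*W
(1891 + j) + E(-28) = (1891 - 2037) + 2*(-28) = -146 - 56 = -202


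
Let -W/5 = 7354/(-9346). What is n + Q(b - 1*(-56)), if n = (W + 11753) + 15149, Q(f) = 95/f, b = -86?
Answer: 754299799/28038 ≈ 26903.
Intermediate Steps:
W = 18385/4673 (W = -36770/(-9346) = -36770*(-1)/9346 = -5*(-3677/4673) = 18385/4673 ≈ 3.9343)
n = 125731431/4673 (n = (18385/4673 + 11753) + 15149 = 54940154/4673 + 15149 = 125731431/4673 ≈ 26906.)
n + Q(b - 1*(-56)) = 125731431/4673 + 95/(-86 - 1*(-56)) = 125731431/4673 + 95/(-86 + 56) = 125731431/4673 + 95/(-30) = 125731431/4673 + 95*(-1/30) = 125731431/4673 - 19/6 = 754299799/28038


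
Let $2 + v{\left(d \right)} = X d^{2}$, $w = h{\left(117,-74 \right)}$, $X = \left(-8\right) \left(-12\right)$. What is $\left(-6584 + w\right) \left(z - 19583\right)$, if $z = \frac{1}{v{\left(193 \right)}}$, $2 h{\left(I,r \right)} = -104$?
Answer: $\frac{232349217254070}{1787951} \approx 1.2995 \cdot 10^{8}$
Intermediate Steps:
$h{\left(I,r \right)} = -52$ ($h{\left(I,r \right)} = \frac{1}{2} \left(-104\right) = -52$)
$X = 96$
$w = -52$
$v{\left(d \right)} = -2 + 96 d^{2}$
$z = \frac{1}{3575902}$ ($z = \frac{1}{-2 + 96 \cdot 193^{2}} = \frac{1}{-2 + 96 \cdot 37249} = \frac{1}{-2 + 3575904} = \frac{1}{3575902} \approx 2.7965 \cdot 10^{-7}$)
$\left(-6584 + w\right) \left(z - 19583\right) = \left(-6584 - 52\right) \left(\frac{1}{3575902} - 19583\right) = \left(-6636\right) \left(- \frac{70026888865}{3575902}\right) = \frac{232349217254070}{1787951}$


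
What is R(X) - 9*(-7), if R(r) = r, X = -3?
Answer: 60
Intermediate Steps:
R(X) - 9*(-7) = -3 - 9*(-7) = -3 + 63 = 60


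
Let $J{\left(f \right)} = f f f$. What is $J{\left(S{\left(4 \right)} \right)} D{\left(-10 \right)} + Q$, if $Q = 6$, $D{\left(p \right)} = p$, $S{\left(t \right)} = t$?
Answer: $-634$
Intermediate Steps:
$J{\left(f \right)} = f^{3}$ ($J{\left(f \right)} = f^{2} f = f^{3}$)
$J{\left(S{\left(4 \right)} \right)} D{\left(-10 \right)} + Q = 4^{3} \left(-10\right) + 6 = 64 \left(-10\right) + 6 = -640 + 6 = -634$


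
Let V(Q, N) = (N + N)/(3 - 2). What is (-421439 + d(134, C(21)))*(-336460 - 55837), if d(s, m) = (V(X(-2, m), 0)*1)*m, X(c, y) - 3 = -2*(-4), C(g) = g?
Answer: 165329255383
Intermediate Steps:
X(c, y) = 11 (X(c, y) = 3 - 2*(-4) = 3 + 8 = 11)
V(Q, N) = 2*N (V(Q, N) = (2*N)/1 = (2*N)*1 = 2*N)
d(s, m) = 0 (d(s, m) = ((2*0)*1)*m = (0*1)*m = 0*m = 0)
(-421439 + d(134, C(21)))*(-336460 - 55837) = (-421439 + 0)*(-336460 - 55837) = -421439*(-392297) = 165329255383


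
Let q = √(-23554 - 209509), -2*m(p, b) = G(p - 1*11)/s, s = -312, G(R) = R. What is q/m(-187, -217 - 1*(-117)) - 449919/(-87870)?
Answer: 149973/29290 - 104*I*√233063/33 ≈ 5.1203 - 1521.4*I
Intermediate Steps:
m(p, b) = -11/624 + p/624 (m(p, b) = -(p - 1*11)/(2*(-312)) = -(p - 11)*(-1)/(2*312) = -(-11 + p)*(-1)/(2*312) = -(11/312 - p/312)/2 = -11/624 + p/624)
q = I*√233063 (q = √(-233063) = I*√233063 ≈ 482.77*I)
q/m(-187, -217 - 1*(-117)) - 449919/(-87870) = (I*√233063)/(-11/624 + (1/624)*(-187)) - 449919/(-87870) = (I*√233063)/(-11/624 - 187/624) - 449919*(-1/87870) = (I*√233063)/(-33/104) + 149973/29290 = (I*√233063)*(-104/33) + 149973/29290 = -104*I*√233063/33 + 149973/29290 = 149973/29290 - 104*I*√233063/33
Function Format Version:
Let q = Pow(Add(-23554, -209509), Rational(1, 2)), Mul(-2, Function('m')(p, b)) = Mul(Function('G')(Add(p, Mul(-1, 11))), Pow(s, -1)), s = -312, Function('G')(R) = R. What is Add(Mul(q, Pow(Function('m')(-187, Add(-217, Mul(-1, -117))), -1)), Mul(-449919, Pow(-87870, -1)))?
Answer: Add(Rational(149973, 29290), Mul(Rational(-104, 33), I, Pow(233063, Rational(1, 2)))) ≈ Add(5.1203, Mul(-1521.4, I))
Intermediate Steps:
Function('m')(p, b) = Add(Rational(-11, 624), Mul(Rational(1, 624), p)) (Function('m')(p, b) = Mul(Rational(-1, 2), Mul(Add(p, Mul(-1, 11)), Pow(-312, -1))) = Mul(Rational(-1, 2), Mul(Add(p, -11), Rational(-1, 312))) = Mul(Rational(-1, 2), Mul(Add(-11, p), Rational(-1, 312))) = Mul(Rational(-1, 2), Add(Rational(11, 312), Mul(Rational(-1, 312), p))) = Add(Rational(-11, 624), Mul(Rational(1, 624), p)))
q = Mul(I, Pow(233063, Rational(1, 2))) (q = Pow(-233063, Rational(1, 2)) = Mul(I, Pow(233063, Rational(1, 2))) ≈ Mul(482.77, I))
Add(Mul(q, Pow(Function('m')(-187, Add(-217, Mul(-1, -117))), -1)), Mul(-449919, Pow(-87870, -1))) = Add(Mul(Mul(I, Pow(233063, Rational(1, 2))), Pow(Add(Rational(-11, 624), Mul(Rational(1, 624), -187)), -1)), Mul(-449919, Pow(-87870, -1))) = Add(Mul(Mul(I, Pow(233063, Rational(1, 2))), Pow(Add(Rational(-11, 624), Rational(-187, 624)), -1)), Mul(-449919, Rational(-1, 87870))) = Add(Mul(Mul(I, Pow(233063, Rational(1, 2))), Pow(Rational(-33, 104), -1)), Rational(149973, 29290)) = Add(Mul(Mul(I, Pow(233063, Rational(1, 2))), Rational(-104, 33)), Rational(149973, 29290)) = Add(Mul(Rational(-104, 33), I, Pow(233063, Rational(1, 2))), Rational(149973, 29290)) = Add(Rational(149973, 29290), Mul(Rational(-104, 33), I, Pow(233063, Rational(1, 2))))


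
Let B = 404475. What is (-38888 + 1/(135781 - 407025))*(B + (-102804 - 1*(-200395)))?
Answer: -2647930393433209/135622 ≈ -1.9524e+10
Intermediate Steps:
(-38888 + 1/(135781 - 407025))*(B + (-102804 - 1*(-200395))) = (-38888 + 1/(135781 - 407025))*(404475 + (-102804 - 1*(-200395))) = (-38888 + 1/(-271244))*(404475 + (-102804 + 200395)) = (-38888 - 1/271244)*(404475 + 97591) = -10548136673/271244*502066 = -2647930393433209/135622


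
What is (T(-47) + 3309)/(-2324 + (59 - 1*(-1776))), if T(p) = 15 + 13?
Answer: -3337/489 ≈ -6.8241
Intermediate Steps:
T(p) = 28
(T(-47) + 3309)/(-2324 + (59 - 1*(-1776))) = (28 + 3309)/(-2324 + (59 - 1*(-1776))) = 3337/(-2324 + (59 + 1776)) = 3337/(-2324 + 1835) = 3337/(-489) = 3337*(-1/489) = -3337/489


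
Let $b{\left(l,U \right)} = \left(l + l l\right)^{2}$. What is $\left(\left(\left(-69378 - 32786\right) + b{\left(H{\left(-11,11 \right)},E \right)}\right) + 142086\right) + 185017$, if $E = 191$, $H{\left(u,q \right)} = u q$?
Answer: $211055339$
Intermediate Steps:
$H{\left(u,q \right)} = q u$
$b{\left(l,U \right)} = \left(l + l^{2}\right)^{2}$
$\left(\left(\left(-69378 - 32786\right) + b{\left(H{\left(-11,11 \right)},E \right)}\right) + 142086\right) + 185017 = \left(\left(\left(-69378 - 32786\right) + \left(11 \left(-11\right)\right)^{2} \left(1 + 11 \left(-11\right)\right)^{2}\right) + 142086\right) + 185017 = \left(\left(-102164 + \left(-121\right)^{2} \left(1 - 121\right)^{2}\right) + 142086\right) + 185017 = \left(\left(-102164 + 14641 \left(-120\right)^{2}\right) + 142086\right) + 185017 = \left(\left(-102164 + 14641 \cdot 14400\right) + 142086\right) + 185017 = \left(\left(-102164 + 210830400\right) + 142086\right) + 185017 = \left(210728236 + 142086\right) + 185017 = 210870322 + 185017 = 211055339$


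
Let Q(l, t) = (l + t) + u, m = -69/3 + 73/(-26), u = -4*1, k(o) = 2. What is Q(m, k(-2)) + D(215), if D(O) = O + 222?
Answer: 10639/26 ≈ 409.19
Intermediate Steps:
D(O) = 222 + O
u = -4
m = -671/26 (m = -69*1/3 + 73*(-1/26) = -23 - 73/26 = -671/26 ≈ -25.808)
Q(l, t) = -4 + l + t (Q(l, t) = (l + t) - 4 = -4 + l + t)
Q(m, k(-2)) + D(215) = (-4 - 671/26 + 2) + (222 + 215) = -723/26 + 437 = 10639/26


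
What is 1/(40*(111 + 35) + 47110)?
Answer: 1/52950 ≈ 1.8886e-5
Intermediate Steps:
1/(40*(111 + 35) + 47110) = 1/(40*146 + 47110) = 1/(5840 + 47110) = 1/52950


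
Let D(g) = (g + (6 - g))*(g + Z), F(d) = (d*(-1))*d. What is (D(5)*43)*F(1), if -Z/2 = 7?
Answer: 2322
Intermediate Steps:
Z = -14 (Z = -2*7 = -14)
F(d) = -d² (F(d) = (-d)*d = -d²)
D(g) = -84 + 6*g (D(g) = (g + (6 - g))*(g - 14) = 6*(-14 + g) = -84 + 6*g)
(D(5)*43)*F(1) = ((-84 + 6*5)*43)*(-1*1²) = ((-84 + 30)*43)*(-1*1) = -54*43*(-1) = -2322*(-1) = 2322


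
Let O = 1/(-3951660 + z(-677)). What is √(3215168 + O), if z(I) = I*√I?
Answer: √((12705250778879 + 2176668736*I*√677)/(3951660 + 677*I*√677)) ≈ 1793.1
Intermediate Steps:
z(I) = I^(3/2)
O = 1/(-3951660 - 677*I*√677) (O = 1/(-3951660 + (-677)^(3/2)) = 1/(-3951660 - 677*I*√677) ≈ -2.5305e-7 + 1.128e-9*I)
√(3215168 + O) = √(3215168 + I/(-3951660*I + 677*√677))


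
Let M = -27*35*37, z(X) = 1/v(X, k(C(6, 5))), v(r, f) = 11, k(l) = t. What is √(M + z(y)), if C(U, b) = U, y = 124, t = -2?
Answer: I*√4230754/11 ≈ 186.99*I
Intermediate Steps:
k(l) = -2
z(X) = 1/11
M = -34965 (M = -945*37 = -34965)
√(M + z(y)) = √(-34965 + 1/11) = √(-384614/11) = I*√4230754/11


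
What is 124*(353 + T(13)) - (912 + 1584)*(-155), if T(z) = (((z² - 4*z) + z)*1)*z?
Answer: 640212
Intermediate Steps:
T(z) = z*(z² - 3*z) (T(z) = ((z² - 3*z)*1)*z = (z² - 3*z)*z = z*(z² - 3*z))
124*(353 + T(13)) - (912 + 1584)*(-155) = 124*(353 + 13²*(-3 + 13)) - (912 + 1584)*(-155) = 124*(353 + 169*10) - 2496*(-155) = 124*(353 + 1690) - 1*(-386880) = 124*2043 + 386880 = 253332 + 386880 = 640212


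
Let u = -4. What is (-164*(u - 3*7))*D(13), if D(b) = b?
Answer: 53300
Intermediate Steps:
(-164*(u - 3*7))*D(13) = -164*(-4 - 3*7)*13 = -164*(-4 - 21)*13 = -164*(-25)*13 = 4100*13 = 53300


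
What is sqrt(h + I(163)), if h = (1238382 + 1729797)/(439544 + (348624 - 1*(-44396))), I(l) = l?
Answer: sqrt(28864184419651)/416282 ≈ 12.906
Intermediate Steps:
h = 2968179/832564 (h = 2968179/(439544 + (348624 + 44396)) = 2968179/(439544 + 393020) = 2968179/832564 ≈ 3.5651)
sqrt(h + I(163)) = sqrt(2968179/832564 + 163) = sqrt(138676111/832564) = sqrt(28864184419651)/416282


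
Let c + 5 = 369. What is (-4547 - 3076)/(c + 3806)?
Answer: -2541/1390 ≈ -1.8281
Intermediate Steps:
c = 364 (c = -5 + 369 = 364)
(-4547 - 3076)/(c + 3806) = (-4547 - 3076)/(364 + 3806) = -7623/4170 = -7623*1/4170 = -2541/1390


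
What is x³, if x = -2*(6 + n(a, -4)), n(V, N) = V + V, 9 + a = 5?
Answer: 64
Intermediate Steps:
a = -4 (a = -9 + 5 = -4)
n(V, N) = 2*V
x = 4 (x = -2*(6 + 2*(-4)) = -2*(6 - 8) = -2*(-2) = 4)
x³ = 4³ = 64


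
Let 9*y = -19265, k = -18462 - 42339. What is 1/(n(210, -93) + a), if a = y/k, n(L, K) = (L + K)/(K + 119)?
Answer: 1094418/4963411 ≈ 0.22050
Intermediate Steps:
k = -60801
y = -19265/9 (y = (⅑)*(-19265) = -19265/9 ≈ -2140.6)
n(L, K) = (K + L)/(119 + K)
a = 19265/547209 (a = -19265/9/(-60801) = -19265/9*(-1/60801) = 19265/547209 ≈ 0.035206)
1/(n(210, -93) + a) = 1/((-93 + 210)/(119 - 93) + 19265/547209) = 1/(117/26 + 19265/547209) = 1/((1/26)*117 + 19265/547209) = 1/(9/2 + 19265/547209) = 1/(4963411/1094418) = 1094418/4963411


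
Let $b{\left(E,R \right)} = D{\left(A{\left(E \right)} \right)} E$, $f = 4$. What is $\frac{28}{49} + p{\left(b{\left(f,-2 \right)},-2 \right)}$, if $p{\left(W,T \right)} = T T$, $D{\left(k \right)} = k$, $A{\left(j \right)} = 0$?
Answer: $\frac{32}{7} \approx 4.5714$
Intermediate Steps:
$b{\left(E,R \right)} = 0$ ($b{\left(E,R \right)} = 0 E = 0$)
$p{\left(W,T \right)} = T^{2}$
$\frac{28}{49} + p{\left(b{\left(f,-2 \right)},-2 \right)} = \frac{28}{49} + \left(-2\right)^{2} = 28 \cdot \frac{1}{49} + 4 = \frac{4}{7} + 4 = \frac{32}{7}$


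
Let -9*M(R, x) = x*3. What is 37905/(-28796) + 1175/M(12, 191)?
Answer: -108745755/5500036 ≈ -19.772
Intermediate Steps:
M(R, x) = -x/3 (M(R, x) = -x*3/9 = -x/3)
37905/(-28796) + 1175/M(12, 191) = 37905/(-28796) + 1175/((-⅓*191)) = 37905*(-1/28796) + 1175/(-191/3) = -37905/28796 + 1175*(-3/191) = -37905/28796 - 3525/191 = -108745755/5500036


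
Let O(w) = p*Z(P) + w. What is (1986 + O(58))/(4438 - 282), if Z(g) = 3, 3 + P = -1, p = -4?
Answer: 508/1039 ≈ 0.48893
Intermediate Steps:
P = -4 (P = -3 - 1 = -4)
O(w) = -12 + w (O(w) = -4*3 + w = -12 + w)
(1986 + O(58))/(4438 - 282) = (1986 + (-12 + 58))/(4438 - 282) = (1986 + 46)/4156 = 2032*(1/4156) = 508/1039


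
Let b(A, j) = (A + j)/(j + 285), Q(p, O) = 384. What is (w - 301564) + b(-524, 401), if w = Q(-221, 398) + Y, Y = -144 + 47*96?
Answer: -203613155/686 ≈ -2.9681e+5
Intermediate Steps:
Y = 4368 (Y = -144 + 4512 = 4368)
w = 4752 (w = 384 + 4368 = 4752)
b(A, j) = (A + j)/(285 + j)
(w - 301564) + b(-524, 401) = (4752 - 301564) + (-524 + 401)/(285 + 401) = -296812 - 123/686 = -203613155/686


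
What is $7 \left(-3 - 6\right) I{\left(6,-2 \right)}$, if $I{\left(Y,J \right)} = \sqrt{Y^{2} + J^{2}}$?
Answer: $- 126 \sqrt{10} \approx -398.45$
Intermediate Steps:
$I{\left(Y,J \right)} = \sqrt{J^{2} + Y^{2}}$
$7 \left(-3 - 6\right) I{\left(6,-2 \right)} = 7 \left(-3 - 6\right) \sqrt{\left(-2\right)^{2} + 6^{2}} = 7 \left(-9\right) \sqrt{4 + 36} = - 63 \sqrt{40} = - 63 \cdot 2 \sqrt{10} = - 126 \sqrt{10}$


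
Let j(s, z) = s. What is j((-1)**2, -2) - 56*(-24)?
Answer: 1345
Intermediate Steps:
j((-1)**2, -2) - 56*(-24) = (-1)**2 - 56*(-24) = 1 + 1344 = 1345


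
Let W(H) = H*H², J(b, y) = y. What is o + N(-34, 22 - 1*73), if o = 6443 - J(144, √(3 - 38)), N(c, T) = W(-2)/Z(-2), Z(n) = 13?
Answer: 83751/13 - I*√35 ≈ 6442.4 - 5.9161*I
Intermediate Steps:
W(H) = H³
N(c, T) = -8/13 (N(c, T) = (-2)³/13 = -8*1/13 = -8/13)
o = 6443 - I*√35 (o = 6443 - √(3 - 38) = 6443 - √(-35) = 6443 - I*√35 ≈ 6443.0 - 5.9161*I)
o + N(-34, 22 - 1*73) = (6443 - I*√35) - 8/13 = 83751/13 - I*√35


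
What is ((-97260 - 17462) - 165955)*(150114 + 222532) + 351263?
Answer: -104592810079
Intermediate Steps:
((-97260 - 17462) - 165955)*(150114 + 222532) + 351263 = (-114722 - 165955)*372646 + 351263 = -280677*372646 + 351263 = -104593161342 + 351263 = -104592810079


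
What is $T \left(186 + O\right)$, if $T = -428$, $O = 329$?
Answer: $-220420$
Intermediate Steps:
$T \left(186 + O\right) = - 428 \left(186 + 329\right) = \left(-428\right) 515 = -220420$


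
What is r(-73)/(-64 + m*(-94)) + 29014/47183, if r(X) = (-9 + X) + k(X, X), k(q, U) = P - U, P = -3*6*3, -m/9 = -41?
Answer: 1011209029/1639609250 ≈ 0.61674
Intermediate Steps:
m = 369 (m = -9*(-41) = 369)
P = -54 (P = -18*3 = -54)
k(q, U) = -54 - U
r(X) = -63 (r(X) = (-9 + X) + (-54 - X) = -63)
r(-73)/(-64 + m*(-94)) + 29014/47183 = -63/(-64 + 369*(-94)) + 29014/47183 = -63/(-64 - 34686) + 29014*(1/47183) = -63/(-34750) + 29014/47183 = -63*(-1/34750) + 29014/47183 = 63/34750 + 29014/47183 = 1011209029/1639609250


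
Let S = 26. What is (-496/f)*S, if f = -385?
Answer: 12896/385 ≈ 33.496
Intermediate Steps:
(-496/f)*S = -496/(-385)*26 = -496*(-1/385)*26 = (496/385)*26 = 12896/385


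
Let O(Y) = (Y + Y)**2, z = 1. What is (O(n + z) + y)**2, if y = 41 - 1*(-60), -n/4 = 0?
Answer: 11025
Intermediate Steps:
n = 0 (n = -4*0 = 0)
O(Y) = 4*Y**2 (O(Y) = (2*Y)**2 = 4*Y**2)
y = 101 (y = 41 + 60 = 101)
(O(n + z) + y)**2 = (4*(0 + 1)**2 + 101)**2 = (4*1**2 + 101)**2 = (4*1 + 101)**2 = (4 + 101)**2 = 105**2 = 11025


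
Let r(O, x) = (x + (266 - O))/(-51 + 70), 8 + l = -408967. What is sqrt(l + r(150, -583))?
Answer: 4*I*sqrt(9228053)/19 ≈ 639.53*I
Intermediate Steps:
l = -408975 (l = -8 - 408967 = -408975)
r(O, x) = 14 - O/19 + x/19 (r(O, x) = (266 + x - O)/19 = (266 + x - O)*(1/19) = 14 - O/19 + x/19)
sqrt(l + r(150, -583)) = sqrt(-408975 + (14 - 1/19*150 + (1/19)*(-583))) = sqrt(-408975 + (14 - 150/19 - 583/19)) = sqrt(-408975 - 467/19) = sqrt(-7770992/19) = 4*I*sqrt(9228053)/19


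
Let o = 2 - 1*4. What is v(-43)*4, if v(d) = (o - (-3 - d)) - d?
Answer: 4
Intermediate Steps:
o = -2 (o = 2 - 4 = -2)
v(d) = 1 (v(d) = (-2 - (-3 - d)) - d = (-2 + (3 + d)) - d = (1 + d) - d = 1)
v(-43)*4 = 1*4 = 4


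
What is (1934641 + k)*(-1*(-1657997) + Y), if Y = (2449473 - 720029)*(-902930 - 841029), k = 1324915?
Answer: -9831074394274505244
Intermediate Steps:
Y = -3016079428796 (Y = 1729444*(-1743959) = -3016079428796)
(1934641 + k)*(-1*(-1657997) + Y) = (1934641 + 1324915)*(-1*(-1657997) - 3016079428796) = 3259556*(1657997 - 3016079428796) = 3259556*(-3016077770799) = -9831074394274505244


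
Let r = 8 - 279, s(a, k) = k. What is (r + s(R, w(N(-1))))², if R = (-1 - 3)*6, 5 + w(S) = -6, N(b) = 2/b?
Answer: 79524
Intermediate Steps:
w(S) = -11 (w(S) = -5 - 6 = -11)
R = -24 (R = -4*6 = -24)
r = -271
(r + s(R, w(N(-1))))² = (-271 - 11)² = (-282)² = 79524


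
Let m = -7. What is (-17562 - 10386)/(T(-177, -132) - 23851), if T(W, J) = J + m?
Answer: 13974/11995 ≈ 1.1650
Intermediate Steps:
T(W, J) = -7 + J (T(W, J) = J - 7 = -7 + J)
(-17562 - 10386)/(T(-177, -132) - 23851) = (-17562 - 10386)/((-7 - 132) - 23851) = -27948/(-139 - 23851) = -27948/(-23990) = -27948*(-1/23990) = 13974/11995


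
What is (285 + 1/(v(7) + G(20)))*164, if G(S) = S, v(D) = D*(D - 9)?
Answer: 140302/3 ≈ 46767.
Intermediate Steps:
v(D) = D*(-9 + D)
(285 + 1/(v(7) + G(20)))*164 = (285 + 1/(7*(-9 + 7) + 20))*164 = (285 + 1/(7*(-2) + 20))*164 = (285 + 1/(-14 + 20))*164 = (285 + 1/6)*164 = (285 + ⅙)*164 = (1711/6)*164 = 140302/3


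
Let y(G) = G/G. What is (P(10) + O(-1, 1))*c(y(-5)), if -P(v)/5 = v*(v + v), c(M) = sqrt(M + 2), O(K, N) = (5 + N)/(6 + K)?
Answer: -4994*sqrt(3)/5 ≈ -1730.0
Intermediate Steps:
y(G) = 1
O(K, N) = (5 + N)/(6 + K)
c(M) = sqrt(2 + M)
P(v) = -10*v**2 (P(v) = -5*v*(v + v) = -5*v*2*v = -10*v**2)
(P(10) + O(-1, 1))*c(y(-5)) = (-10*10**2 + (5 + 1)/(6 - 1))*sqrt(2 + 1) = (-10*100 + 6/5)*sqrt(3) = (-1000 + (1/5)*6)*sqrt(3) = (-1000 + 6/5)*sqrt(3) = -4994*sqrt(3)/5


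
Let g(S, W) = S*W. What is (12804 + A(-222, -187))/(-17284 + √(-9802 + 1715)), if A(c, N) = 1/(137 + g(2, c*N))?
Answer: -18404775120724/24845106551595 - 1064844661*I*√8087/24845106551595 ≈ -0.74078 - 0.0038542*I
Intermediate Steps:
A(c, N) = 1/(137 + 2*N*c) (A(c, N) = 1/(137 + 2*(c*N)) = 1/(137 + 2*(N*c)) = 1/(137 + 2*N*c))
(12804 + A(-222, -187))/(-17284 + √(-9802 + 1715)) = (12804 + 1/(137 + 2*(-187)*(-222)))/(-17284 + √(-9802 + 1715)) = (12804 + 1/(137 + 83028))/(-17284 + √(-8087)) = (12804 + 1/83165)/(-17284 + I*√8087) = 1064844661/(83165*(-17284 + I*√8087))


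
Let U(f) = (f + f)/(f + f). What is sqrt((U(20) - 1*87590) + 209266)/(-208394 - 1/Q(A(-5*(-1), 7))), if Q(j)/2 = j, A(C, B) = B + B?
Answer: -28*sqrt(121677)/5835033 ≈ -0.0016739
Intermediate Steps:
U(f) = 1 (U(f) = (2*f)/((2*f)) = (2*f)*(1/(2*f)) = 1)
A(C, B) = 2*B
Q(j) = 2*j
sqrt((U(20) - 1*87590) + 209266)/(-208394 - 1/Q(A(-5*(-1), 7))) = sqrt((1 - 1*87590) + 209266)/(-208394 - 1/(2*(2*7))) = sqrt((1 - 87590) + 209266)/(-208394 - 1/(2*14)) = sqrt(-87589 + 209266)/(-208394 - 1/28) = sqrt(121677)/(-208394 - 1*1/28) = sqrt(121677)/(-208394 - 1/28) = sqrt(121677)/(-5835033/28) = sqrt(121677)*(-28/5835033) = -28*sqrt(121677)/5835033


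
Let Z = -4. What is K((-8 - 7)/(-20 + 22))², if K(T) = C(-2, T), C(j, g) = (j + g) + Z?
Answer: 729/4 ≈ 182.25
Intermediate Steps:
C(j, g) = -4 + g + j (C(j, g) = (j + g) - 4 = (g + j) - 4 = -4 + g + j)
K(T) = -6 + T (K(T) = -4 + T - 2 = -6 + T)
K((-8 - 7)/(-20 + 22))² = (-6 + (-8 - 7)/(-20 + 22))² = (-6 - 15/2)² = (-27/2)² = 729/4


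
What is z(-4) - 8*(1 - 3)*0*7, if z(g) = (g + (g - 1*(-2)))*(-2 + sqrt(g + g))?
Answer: 12 - 12*I*sqrt(2) ≈ 12.0 - 16.971*I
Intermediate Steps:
z(g) = (-2 + sqrt(2)*sqrt(g))*(2 + 2*g) (z(g) = (g + (g + 2))*(-2 + sqrt(2*g)) = (g + (2 + g))*(-2 + sqrt(2)*sqrt(g)) = (2 + 2*g)*(-2 + sqrt(2)*sqrt(g)) = (-2 + sqrt(2)*sqrt(g))*(2 + 2*g))
z(-4) - 8*(1 - 3)*0*7 = (-4 - 4*(-4) + 2*sqrt(2)*sqrt(-4) + 2*sqrt(2)*(-4)**(3/2)) - 8*(1 - 3)*0*7 = (-4 + 16 + 2*sqrt(2)*(2*I) + 2*sqrt(2)*(-8*I)) - (-16)*0*7 = (-4 + 16 + 4*I*sqrt(2) - 16*I*sqrt(2)) - 8*0*7 = (12 - 12*I*sqrt(2)) + 0*7 = (12 - 12*I*sqrt(2)) + 0 = 12 - 12*I*sqrt(2)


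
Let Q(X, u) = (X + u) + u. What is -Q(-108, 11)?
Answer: 86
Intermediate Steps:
Q(X, u) = X + 2*u
-Q(-108, 11) = -(-108 + 2*11) = -(-108 + 22) = -1*(-86) = 86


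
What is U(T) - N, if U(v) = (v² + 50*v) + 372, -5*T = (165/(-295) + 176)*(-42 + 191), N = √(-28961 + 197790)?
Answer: 2355969668451/87025 - √168829 ≈ 2.7072e+7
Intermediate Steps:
N = √168829 ≈ 410.89
T = -1542299/295 (T = -(165/(-295) + 176)*(-42 + 191)/5 = -(165*(-1/295) + 176)*149/5 = -(-33/59 + 176)*149/5 = -10351*149/295 = -⅕*1542299/59 = -1542299/295 ≈ -5228.1)
U(v) = 372 + v² + 50*v
U(T) - N = (372 + (-1542299/295)² + 50*(-1542299/295)) - √168829 = (372 + 2378686205401/87025 - 15422990/59) - √168829 = 2355969668451/87025 - √168829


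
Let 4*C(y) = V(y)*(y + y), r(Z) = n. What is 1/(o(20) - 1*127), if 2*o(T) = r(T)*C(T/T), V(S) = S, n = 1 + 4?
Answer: -4/503 ≈ -0.0079523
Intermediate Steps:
n = 5
r(Z) = 5
C(y) = y²/2 (C(y) = (y*(y + y))/4 = (y*(2*y))/4 = (2*y²)/4 = y²/2)
o(T) = 5/4 (o(T) = (5*((T/T)²/2))/2 = (5*((½)*1²))/2 = (5*((½)*1))/2 = (5*(½))/2 = (½)*(5/2) = 5/4)
1/(o(20) - 1*127) = 1/(5/4 - 1*127) = 1/(5/4 - 127) = 1/(-503/4) = -4/503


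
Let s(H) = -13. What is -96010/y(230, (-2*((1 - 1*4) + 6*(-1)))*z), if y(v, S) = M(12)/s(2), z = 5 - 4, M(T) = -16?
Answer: -624065/8 ≈ -78008.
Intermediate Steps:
z = 1
y(v, S) = 16/13 (y(v, S) = -16/(-13) = -16*(-1/13) = 16/13)
-96010/y(230, (-2*((1 - 1*4) + 6*(-1)))*z) = -96010/16/13 = -96010*13/16 = -624065/8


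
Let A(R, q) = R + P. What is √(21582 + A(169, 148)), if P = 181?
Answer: 2*√5483 ≈ 148.09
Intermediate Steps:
A(R, q) = 181 + R (A(R, q) = R + 181 = 181 + R)
√(21582 + A(169, 148)) = √(21582 + (181 + 169)) = √(21582 + 350) = √21932 = 2*√5483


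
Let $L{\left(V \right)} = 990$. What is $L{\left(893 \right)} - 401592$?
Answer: $-400602$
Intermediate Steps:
$L{\left(893 \right)} - 401592 = 990 - 401592 = -400602$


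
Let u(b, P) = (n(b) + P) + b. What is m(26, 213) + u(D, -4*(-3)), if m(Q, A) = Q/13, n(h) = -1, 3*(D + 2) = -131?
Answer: -98/3 ≈ -32.667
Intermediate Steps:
D = -137/3 (D = -2 + (1/3)*(-131) = -2 - 131/3 = -137/3 ≈ -45.667)
m(Q, A) = Q/13 (m(Q, A) = Q*(1/13) = Q/13)
u(b, P) = -1 + P + b (u(b, P) = (-1 + P) + b = -1 + P + b)
m(26, 213) + u(D, -4*(-3)) = (1/13)*26 + (-1 - 4*(-3) - 137/3) = 2 + (-1 + 12 - 137/3) = 2 - 104/3 = -98/3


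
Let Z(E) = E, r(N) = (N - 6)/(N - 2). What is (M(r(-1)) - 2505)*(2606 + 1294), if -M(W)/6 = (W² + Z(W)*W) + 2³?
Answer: -10211500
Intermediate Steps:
r(N) = (-6 + N)/(-2 + N)
M(W) = -48 - 12*W² (M(W) = -6*((W² + W*W) + 2³) = -6*((W² + W²) + 8) = -6*(2*W² + 8) = -6*(8 + 2*W²) = -48 - 12*W²)
(M(r(-1)) - 2505)*(2606 + 1294) = ((-48 - 12*(-6 - 1)²/(-2 - 1)²) - 2505)*(2606 + 1294) = ((-48 - 12*(-7/(-3))²) - 2505)*3900 = ((-48 - 12*(-⅓*(-7))²) - 2505)*3900 = ((-48 - 12*(7/3)²) - 2505)*3900 = ((-48 - 12*49/9) - 2505)*3900 = ((-48 - 196/3) - 2505)*3900 = (-340/3 - 2505)*3900 = -7855/3*3900 = -10211500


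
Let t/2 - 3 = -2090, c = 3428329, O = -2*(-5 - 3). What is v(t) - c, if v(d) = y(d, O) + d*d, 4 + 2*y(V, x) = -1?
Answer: 27987889/2 ≈ 1.3994e+7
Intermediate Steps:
O = 16 (O = -2*(-8) = 16)
y(V, x) = -5/2 (y(V, x) = -2 + (½)*(-1) = -2 - ½ = -5/2)
t = -4174 (t = 6 + 2*(-2090) = 6 - 4180 = -4174)
v(d) = -5/2 + d² (v(d) = -5/2 + d*d = -5/2 + d²)
v(t) - c = (-5/2 + (-4174)²) - 1*3428329 = (-5/2 + 17422276) - 3428329 = 34844547/2 - 3428329 = 27987889/2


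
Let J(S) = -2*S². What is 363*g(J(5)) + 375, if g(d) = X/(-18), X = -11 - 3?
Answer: 1972/3 ≈ 657.33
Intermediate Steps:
X = -14
g(d) = 7/9 (g(d) = -14/(-18) = -14*(-1/18) = 7/9)
363*g(J(5)) + 375 = 363*(7/9) + 375 = 847/3 + 375 = 1972/3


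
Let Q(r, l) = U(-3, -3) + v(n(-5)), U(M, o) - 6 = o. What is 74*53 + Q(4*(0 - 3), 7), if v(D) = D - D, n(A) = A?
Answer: 3925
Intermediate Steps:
U(M, o) = 6 + o
v(D) = 0
Q(r, l) = 3 (Q(r, l) = (6 - 3) + 0 = 3 + 0 = 3)
74*53 + Q(4*(0 - 3), 7) = 74*53 + 3 = 3922 + 3 = 3925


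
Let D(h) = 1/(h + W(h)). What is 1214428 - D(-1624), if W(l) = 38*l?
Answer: 76917011809/63336 ≈ 1.2144e+6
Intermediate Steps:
D(h) = 1/(39*h) (D(h) = 1/(h + 38*h) = 1/(39*h))
1214428 - D(-1624) = 1214428 - 1/(39*(-1624)) = 1214428 - (-1)/(39*1624) = 1214428 - 1*(-1/63336) = 1214428 + 1/63336 = 76917011809/63336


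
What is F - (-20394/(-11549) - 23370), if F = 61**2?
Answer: 312853565/11549 ≈ 27089.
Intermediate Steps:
F = 3721
F - (-20394/(-11549) - 23370) = 3721 - (-20394/(-11549) - 23370) = 3721 - (-20394*(-1/11549) - 23370) = 3721 - (20394/11549 - 23370) = 3721 - 1*(-269879736/11549) = 3721 + 269879736/11549 = 312853565/11549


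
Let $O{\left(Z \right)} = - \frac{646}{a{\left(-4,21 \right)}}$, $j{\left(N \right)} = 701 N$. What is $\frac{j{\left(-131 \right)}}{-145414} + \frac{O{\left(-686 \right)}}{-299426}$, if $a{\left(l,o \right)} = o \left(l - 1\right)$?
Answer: $\frac{1443523954093}{2285888449110} \approx 0.63149$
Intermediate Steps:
$a{\left(l,o \right)} = o \left(-1 + l\right)$
$O{\left(Z \right)} = \frac{646}{105}$ ($O{\left(Z \right)} = - \frac{646}{21 \left(-1 - 4\right)} = - \frac{646}{21 \left(-5\right)} = - \frac{646}{-105} = \left(-646\right) \left(- \frac{1}{105}\right) = \frac{646}{105}$)
$\frac{j{\left(-131 \right)}}{-145414} + \frac{O{\left(-686 \right)}}{-299426} = \frac{701 \left(-131\right)}{-145414} + \frac{646}{105 \left(-299426\right)} = \left(-91831\right) \left(- \frac{1}{145414}\right) + \frac{646}{105} \left(- \frac{1}{299426}\right) = \frac{91831}{145414} - \frac{323}{15719865} = \frac{1443523954093}{2285888449110}$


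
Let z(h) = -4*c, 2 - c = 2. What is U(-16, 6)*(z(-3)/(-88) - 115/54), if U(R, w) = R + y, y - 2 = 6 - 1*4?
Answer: 230/9 ≈ 25.556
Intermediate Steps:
c = 0 (c = 2 - 1*2 = 2 - 2 = 0)
y = 4 (y = 2 + (6 - 1*4) = 2 + (6 - 4) = 2 + 2 = 4)
z(h) = 0 (z(h) = -4*0 = 0)
U(R, w) = 4 + R (U(R, w) = R + 4 = 4 + R)
U(-16, 6)*(z(-3)/(-88) - 115/54) = (4 - 16)*(0/(-88) - 115/54) = -12*(0*(-1/88) - 115*1/54) = -12*(0 - 115/54) = -12*(-115/54) = 230/9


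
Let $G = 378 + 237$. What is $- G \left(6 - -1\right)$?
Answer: $-4305$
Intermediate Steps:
$G = 615$
$- G \left(6 - -1\right) = - 615 \left(6 - -1\right) = - 615 \left(6 + 1\right) = - 615 \cdot 7 = \left(-1\right) 4305 = -4305$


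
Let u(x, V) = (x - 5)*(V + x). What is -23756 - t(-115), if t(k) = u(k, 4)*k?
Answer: 1508044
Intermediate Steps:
u(x, V) = (-5 + x)*(V + x)
t(k) = k*(-20 + k**2 - k) (t(k) = (k**2 - 5*4 - 5*k + 4*k)*k = (k**2 - 20 - 5*k + 4*k)*k = (-20 + k**2 - k)*k = k*(-20 + k**2 - k))
-23756 - t(-115) = -23756 - (-115)*(-20 + (-115)**2 - 1*(-115)) = -23756 - (-115)*(-20 + 13225 + 115) = -23756 - (-115)*13320 = -23756 - 1*(-1531800) = -23756 + 1531800 = 1508044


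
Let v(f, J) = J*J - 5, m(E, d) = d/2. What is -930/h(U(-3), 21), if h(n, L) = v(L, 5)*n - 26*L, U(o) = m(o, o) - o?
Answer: 155/86 ≈ 1.8023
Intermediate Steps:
m(E, d) = d/2 (m(E, d) = d*(½) = d/2)
v(f, J) = -5 + J² (v(f, J) = J² - 5 = -5 + J²)
U(o) = -o/2 (U(o) = o/2 - o = -o/2)
h(n, L) = -26*L + 20*n (h(n, L) = (-5 + 5²)*n - 26*L = (-5 + 25)*n - 26*L = 20*n - 26*L = -26*L + 20*n)
-930/h(U(-3), 21) = -930/(-26*21 + 20*(-½*(-3))) = -930/(-546 + 20*(3/2)) = -930/(-546 + 30) = -930/(-516) = -930*(-1/516) = 155/86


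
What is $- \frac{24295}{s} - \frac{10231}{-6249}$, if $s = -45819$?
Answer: $\frac{206864548}{95440977} \approx 2.1675$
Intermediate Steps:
$- \frac{24295}{s} - \frac{10231}{-6249} = - \frac{24295}{-45819} - \frac{10231}{-6249} = \left(-24295\right) \left(- \frac{1}{45819}\right) - - \frac{10231}{6249} = \frac{24295}{45819} + \frac{10231}{6249} = \frac{206864548}{95440977}$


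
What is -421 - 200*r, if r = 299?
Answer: -60221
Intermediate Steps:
-421 - 200*r = -421 - 200*299 = -421 - 59800 = -60221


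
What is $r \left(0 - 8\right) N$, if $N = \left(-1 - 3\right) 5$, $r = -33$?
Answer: $-5280$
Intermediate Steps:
$N = -20$ ($N = \left(-4\right) 5 = -20$)
$r \left(0 - 8\right) N = - 33 \left(0 - 8\right) \left(-20\right) = - 33 \left(\left(-8\right) \left(-20\right)\right) = \left(-33\right) 160 = -5280$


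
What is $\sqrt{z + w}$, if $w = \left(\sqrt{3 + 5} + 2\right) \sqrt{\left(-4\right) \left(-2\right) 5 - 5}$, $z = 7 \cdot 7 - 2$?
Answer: $\sqrt{47 + 2 \sqrt{35} + 2 \sqrt{70}} \approx 8.6928$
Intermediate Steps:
$z = 47$ ($z = 49 - 2 = 47$)
$w = \sqrt{35} \left(2 + 2 \sqrt{2}\right)$ ($w = \left(\sqrt{8} + 2\right) \sqrt{8 \cdot 5 - 5} = \left(2 \sqrt{2} + 2\right) \sqrt{40 - 5} = \left(2 + 2 \sqrt{2}\right) \sqrt{35} = \sqrt{35} \left(2 + 2 \sqrt{2}\right) \approx 28.565$)
$\sqrt{z + w} = \sqrt{47 + \left(2 \sqrt{35} + 2 \sqrt{70}\right)} = \sqrt{47 + 2 \sqrt{35} + 2 \sqrt{70}}$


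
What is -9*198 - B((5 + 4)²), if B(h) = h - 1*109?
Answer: -1754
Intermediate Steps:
B(h) = -109 + h (B(h) = h - 109 = -109 + h)
-9*198 - B((5 + 4)²) = -9*198 - (-109 + (5 + 4)²) = -1782 - (-109 + 9²) = -1782 - (-109 + 81) = -1782 - 1*(-28) = -1782 + 28 = -1754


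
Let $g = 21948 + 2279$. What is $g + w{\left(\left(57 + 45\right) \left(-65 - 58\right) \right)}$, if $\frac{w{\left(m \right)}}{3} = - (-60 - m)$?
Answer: $-13231$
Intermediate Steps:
$g = 24227$
$w{\left(m \right)} = 180 + 3 m$ ($w{\left(m \right)} = 3 \left(- (-60 - m)\right) = 3 \left(60 + m\right) = 180 + 3 m$)
$g + w{\left(\left(57 + 45\right) \left(-65 - 58\right) \right)} = 24227 + \left(180 + 3 \left(57 + 45\right) \left(-65 - 58\right)\right) = 24227 + \left(180 + 3 \cdot 102 \left(-123\right)\right) = 24227 + \left(180 + 3 \left(-12546\right)\right) = 24227 + \left(180 - 37638\right) = 24227 - 37458 = -13231$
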